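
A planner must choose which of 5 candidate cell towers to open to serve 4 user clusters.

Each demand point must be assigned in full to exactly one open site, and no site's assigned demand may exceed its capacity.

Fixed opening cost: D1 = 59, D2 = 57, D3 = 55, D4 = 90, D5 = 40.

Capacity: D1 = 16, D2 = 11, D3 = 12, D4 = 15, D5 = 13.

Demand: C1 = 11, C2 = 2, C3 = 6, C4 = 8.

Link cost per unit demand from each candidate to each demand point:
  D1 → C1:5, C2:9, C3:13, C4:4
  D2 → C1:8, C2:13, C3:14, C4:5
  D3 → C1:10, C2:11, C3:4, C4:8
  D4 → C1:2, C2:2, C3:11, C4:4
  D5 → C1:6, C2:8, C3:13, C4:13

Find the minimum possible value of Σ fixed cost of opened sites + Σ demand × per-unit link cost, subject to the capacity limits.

Open {D1, D4}; cheapest assignment that respects the capacities:
  D1 (cap 16, load 14): C3, C4 — cost 6×13 + 8×4 = 110
  D4 (cap 15, load 13): C1, C2 — cost 11×2 + 2×2 = 26
  Shipping 136, fixed 149 → total 285.
  Any other capacity-feasible assignment to {D1, D4} ships for at least 136.
Compare {D1, D3, D4}: its best feasible assignment gives total 286.
Compare {D1, D5}: its best feasible assignment gives total 291.
Every other set of open sites that can feasibly serve all demand totals ≥ 286 even under its best assignment. Minimum: 285.

285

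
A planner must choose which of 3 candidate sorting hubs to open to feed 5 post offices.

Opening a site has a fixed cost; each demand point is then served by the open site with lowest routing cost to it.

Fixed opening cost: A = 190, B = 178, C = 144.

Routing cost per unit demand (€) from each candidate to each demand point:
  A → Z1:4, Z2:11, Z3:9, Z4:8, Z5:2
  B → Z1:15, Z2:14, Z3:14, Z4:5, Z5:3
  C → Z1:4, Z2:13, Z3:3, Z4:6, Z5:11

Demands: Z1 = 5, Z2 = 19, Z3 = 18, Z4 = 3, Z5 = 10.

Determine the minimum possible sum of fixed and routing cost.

Open {C}: assign each demand point to its cheapest open site.
  Z1→C 5×4=20, Z2→C 19×13=247, Z3→C 18×3=54, Z4→C 3×6=18, Z5→C 10×11=110
  routing cost 449, fixed 144 → total 593.
Compare {A}: routing cost 435 + fixed 190 = 625.
Compare {A, C}: routing cost 321 + fixed 334 = 655.
Compare {B, C}: routing cost 366 + fixed 322 = 688.
All other subsets cost ≥ 625. Minimum total cost: 593.

593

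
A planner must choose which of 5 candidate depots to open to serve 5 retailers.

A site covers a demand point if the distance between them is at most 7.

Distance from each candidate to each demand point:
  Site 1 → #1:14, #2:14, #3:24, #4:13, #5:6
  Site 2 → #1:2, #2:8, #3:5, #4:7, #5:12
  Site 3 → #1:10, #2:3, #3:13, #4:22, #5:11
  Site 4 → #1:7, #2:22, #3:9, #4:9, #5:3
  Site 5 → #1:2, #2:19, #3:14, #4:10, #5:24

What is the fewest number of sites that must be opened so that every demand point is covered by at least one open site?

Coverage sets (demand points within 7 of each site):
  Site 1: {#5}
  Site 2: {#1, #3, #4}
  Site 3: {#2}
  Site 4: {#1, #5}
  Site 5: {#1}
No 2 sites suffice: every size-2 union leaves at least one demand point uncovered.
But {Site 1, Site 2, Site 3} covers everything, so the minimum is 3.

3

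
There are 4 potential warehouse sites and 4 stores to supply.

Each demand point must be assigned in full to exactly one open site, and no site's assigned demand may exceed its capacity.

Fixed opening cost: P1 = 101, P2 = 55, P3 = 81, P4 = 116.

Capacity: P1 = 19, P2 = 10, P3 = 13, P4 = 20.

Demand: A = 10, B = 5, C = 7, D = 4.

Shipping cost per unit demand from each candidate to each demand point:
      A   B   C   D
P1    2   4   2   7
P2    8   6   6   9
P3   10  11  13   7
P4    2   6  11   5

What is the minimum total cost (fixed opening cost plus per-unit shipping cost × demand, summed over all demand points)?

256

Open {P1, P2}; cheapest assignment that respects the capacities:
  P1 (cap 19, load 17): A, C — cost 10×2 + 7×2 = 34
  P2 (cap 10, load 9): B, D — cost 5×6 + 4×9 = 66
  Shipping 100, fixed 156 → total 256.
  Any other capacity-feasible assignment to {P1, P2} ships for at least 100.
Compare {P2, P4}: its best feasible assignment gives total 283.
Compare {P1, P4}: its best feasible assignment gives total 291.
Every other set of open sites that can feasibly serve all demand totals ≥ 283 even under its best assignment. Minimum: 256.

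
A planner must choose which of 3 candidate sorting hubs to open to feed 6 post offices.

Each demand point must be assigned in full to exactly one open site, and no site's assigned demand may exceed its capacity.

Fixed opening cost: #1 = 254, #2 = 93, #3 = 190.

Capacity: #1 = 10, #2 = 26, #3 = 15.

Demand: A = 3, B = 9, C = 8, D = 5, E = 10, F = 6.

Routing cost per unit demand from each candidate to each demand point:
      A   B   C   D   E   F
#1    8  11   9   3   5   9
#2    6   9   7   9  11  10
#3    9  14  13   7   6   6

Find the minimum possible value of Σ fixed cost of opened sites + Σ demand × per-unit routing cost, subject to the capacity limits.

593

Open {#2, #3}; cheapest assignment that respects the capacities:
  #2 (cap 26, load 26): A, B, C, F — cost 3×6 + 9×9 + 8×7 + 6×10 = 215
  #3 (cap 15, load 15): D, E — cost 5×7 + 10×6 = 95
  Shipping 310, fixed 283 → total 593.
  Any other capacity-feasible assignment to {#2, #3} ships for at least 310.
Compare {#1, #2, #3}: its best feasible assignment gives total 813.
Every other set of open sites that can feasibly serve all demand totals ≥ 813 even under its best assignment. Minimum: 593.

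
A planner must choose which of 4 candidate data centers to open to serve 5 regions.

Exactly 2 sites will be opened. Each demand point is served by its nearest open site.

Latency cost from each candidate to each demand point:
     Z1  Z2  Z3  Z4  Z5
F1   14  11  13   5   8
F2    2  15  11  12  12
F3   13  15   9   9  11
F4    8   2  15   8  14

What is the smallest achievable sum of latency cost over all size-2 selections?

Open {F2, F4}.
  Z1→F2 2, Z2→F4 2, Z3→F2 11, Z4→F4 8, Z5→F2 12  ⇒ total 35.
Compare {F1, F4}: total 36.
Compare {F1, F2}: total 37.
No size-2 selection does better; minimum is 35.

35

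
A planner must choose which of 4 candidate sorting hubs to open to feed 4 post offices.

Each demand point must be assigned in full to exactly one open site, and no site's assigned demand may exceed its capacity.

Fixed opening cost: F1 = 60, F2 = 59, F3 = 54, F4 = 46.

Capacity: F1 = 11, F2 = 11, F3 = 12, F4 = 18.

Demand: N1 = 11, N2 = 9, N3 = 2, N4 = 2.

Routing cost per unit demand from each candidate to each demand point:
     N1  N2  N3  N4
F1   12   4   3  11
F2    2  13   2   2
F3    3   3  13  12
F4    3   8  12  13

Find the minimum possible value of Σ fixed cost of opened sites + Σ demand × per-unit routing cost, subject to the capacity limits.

207

Open {F1, F4}; cheapest assignment that respects the capacities:
  F1 (cap 11, load 11): N2, N3 — cost 9×4 + 2×3 = 42
  F4 (cap 18, load 13): N1, N4 — cost 11×3 + 2×13 = 59
  Shipping 101, fixed 106 → total 207.
  Any other capacity-feasible assignment to {F1, F4} ships for at least 101.
Compare {F3, F4}: its best feasible assignment gives total 208.
Compare {F2, F3, F4}: its best feasible assignment gives total 227.
Every other set of open sites that can feasibly serve all demand totals ≥ 208 even under its best assignment. Minimum: 207.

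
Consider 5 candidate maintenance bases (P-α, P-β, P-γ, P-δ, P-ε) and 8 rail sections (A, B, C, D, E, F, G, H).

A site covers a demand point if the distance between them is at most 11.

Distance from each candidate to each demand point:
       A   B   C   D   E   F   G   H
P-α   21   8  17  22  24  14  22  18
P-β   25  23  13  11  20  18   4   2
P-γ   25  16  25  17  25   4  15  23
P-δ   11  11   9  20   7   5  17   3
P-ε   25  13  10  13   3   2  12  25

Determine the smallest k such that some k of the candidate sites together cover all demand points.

Coverage sets (demand points within 11 of each site):
  P-α: {B}
  P-β: {D, G, H}
  P-γ: {F}
  P-δ: {A, B, C, E, F, H}
  P-ε: {C, E, F}
No single site covers all 8 demand points.
But {P-β, P-δ} covers everything, so the minimum is 2.

2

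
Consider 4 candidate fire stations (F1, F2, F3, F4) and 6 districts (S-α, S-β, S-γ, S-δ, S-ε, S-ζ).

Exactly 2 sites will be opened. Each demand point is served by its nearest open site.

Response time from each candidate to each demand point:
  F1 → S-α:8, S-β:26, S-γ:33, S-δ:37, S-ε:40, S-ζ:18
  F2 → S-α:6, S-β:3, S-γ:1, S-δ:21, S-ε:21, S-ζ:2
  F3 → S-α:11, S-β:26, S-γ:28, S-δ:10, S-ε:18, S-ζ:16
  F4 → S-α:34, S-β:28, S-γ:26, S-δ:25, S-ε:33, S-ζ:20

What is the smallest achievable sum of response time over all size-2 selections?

40

Open {F2, F3}.
  S-α→F2 6, S-β→F2 3, S-γ→F2 1, S-δ→F3 10, S-ε→F3 18, S-ζ→F2 2  ⇒ total 40.
Compare {F1, F2}: total 54.
Compare {F2, F4}: total 54.
No size-2 selection does better; minimum is 40.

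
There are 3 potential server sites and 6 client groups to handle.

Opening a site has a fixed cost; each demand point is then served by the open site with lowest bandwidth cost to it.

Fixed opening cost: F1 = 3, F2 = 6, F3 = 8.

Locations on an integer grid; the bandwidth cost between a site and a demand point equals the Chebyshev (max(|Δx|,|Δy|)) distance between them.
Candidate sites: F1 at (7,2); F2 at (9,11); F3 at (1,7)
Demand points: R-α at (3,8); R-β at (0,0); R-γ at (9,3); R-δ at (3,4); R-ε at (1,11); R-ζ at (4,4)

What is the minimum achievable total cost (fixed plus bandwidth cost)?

Open {F1, F3}: assign each demand point to its cheapest open site.
  R-α→F3 2, R-β→F1 7, R-γ→F1 2, R-δ→F3 3, R-ε→F3 4, R-ζ→F1 3
  bandwidth cost 21, fixed 11 → total 32.
Compare {F1}: bandwidth cost 31 + fixed 3 = 34.
Compare {F3}: bandwidth cost 27 + fixed 8 = 35.
Compare {F1, F2, F3}: bandwidth cost 21 + fixed 17 = 38.
All other subsets cost ≥ 34. Minimum total cost: 32.

32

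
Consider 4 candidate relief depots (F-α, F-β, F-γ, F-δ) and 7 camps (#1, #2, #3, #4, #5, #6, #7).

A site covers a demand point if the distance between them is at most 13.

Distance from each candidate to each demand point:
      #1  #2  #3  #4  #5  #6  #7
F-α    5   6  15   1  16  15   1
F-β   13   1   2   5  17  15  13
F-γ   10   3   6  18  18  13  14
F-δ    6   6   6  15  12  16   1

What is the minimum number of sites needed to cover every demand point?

3

Coverage sets (demand points within 13 of each site):
  F-α: {#1, #2, #4, #7}
  F-β: {#1, #2, #3, #4, #7}
  F-γ: {#1, #2, #3, #6}
  F-δ: {#1, #2, #3, #5, #7}
No 2 sites suffice: every size-2 union leaves at least one demand point uncovered.
But {F-α, F-γ, F-δ} covers everything, so the minimum is 3.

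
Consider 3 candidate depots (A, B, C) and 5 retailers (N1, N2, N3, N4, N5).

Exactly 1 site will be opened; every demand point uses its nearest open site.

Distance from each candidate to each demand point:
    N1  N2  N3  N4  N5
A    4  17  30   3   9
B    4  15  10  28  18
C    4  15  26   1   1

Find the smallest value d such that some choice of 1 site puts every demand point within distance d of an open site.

Open {C}.
  Farthest demand point is N3 at distance 26 (to C); all others are ≤ 26.
With {B} the worst case is 28.
With {A} the worst case is 30.
No size-1 selection achieves below 26.

26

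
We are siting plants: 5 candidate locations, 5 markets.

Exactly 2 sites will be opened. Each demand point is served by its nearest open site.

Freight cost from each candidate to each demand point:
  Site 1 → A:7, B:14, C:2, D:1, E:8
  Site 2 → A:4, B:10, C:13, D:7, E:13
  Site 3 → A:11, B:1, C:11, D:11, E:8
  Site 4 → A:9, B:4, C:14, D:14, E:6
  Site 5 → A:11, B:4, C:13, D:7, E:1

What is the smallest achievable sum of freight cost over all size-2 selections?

Open {Site 1, Site 5}.
  A→Site 1 7, B→Site 5 4, C→Site 1 2, D→Site 1 1, E→Site 5 1  ⇒ total 15.
Compare {Site 1, Site 3}: total 19.
Compare {Site 1, Site 4}: total 20.
No size-2 selection does better; minimum is 15.

15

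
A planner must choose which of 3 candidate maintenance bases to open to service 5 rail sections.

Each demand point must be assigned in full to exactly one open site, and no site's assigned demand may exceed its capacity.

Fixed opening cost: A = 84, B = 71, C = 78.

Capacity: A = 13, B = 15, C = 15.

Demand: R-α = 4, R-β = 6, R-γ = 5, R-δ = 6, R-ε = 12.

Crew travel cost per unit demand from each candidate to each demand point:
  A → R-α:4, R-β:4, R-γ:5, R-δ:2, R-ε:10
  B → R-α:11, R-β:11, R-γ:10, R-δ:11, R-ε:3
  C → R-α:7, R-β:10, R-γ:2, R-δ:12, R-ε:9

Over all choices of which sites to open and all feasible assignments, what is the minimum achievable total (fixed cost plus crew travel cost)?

Open {A, B, C}; cheapest assignment that respects the capacities:
  A (cap 13, load 12): R-β, R-δ — cost 6×4 + 6×2 = 36
  B (cap 15, load 12): R-ε — cost 12×3 = 36
  C (cap 15, load 9): R-α, R-γ — cost 4×7 + 5×2 = 38
  Shipping 110, fixed 233 → total 343.
  Any other capacity-feasible assignment to {A, B, C} ships for at least 110.
Total demand is 33 and no other set of sites has combined capacity ≥ 33, so {A, B, C} is the only feasible choice of open sites. Minimum: 343.

343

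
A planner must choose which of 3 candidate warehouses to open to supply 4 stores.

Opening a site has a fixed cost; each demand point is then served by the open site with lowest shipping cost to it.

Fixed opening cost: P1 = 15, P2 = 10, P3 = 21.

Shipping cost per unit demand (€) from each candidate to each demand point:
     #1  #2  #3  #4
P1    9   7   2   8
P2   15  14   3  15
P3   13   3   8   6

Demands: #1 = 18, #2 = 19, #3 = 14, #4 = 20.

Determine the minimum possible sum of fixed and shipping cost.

Open {P1, P3}: assign each demand point to its cheapest open site.
  #1→P1 18×9=162, #2→P3 19×3=57, #3→P1 14×2=28, #4→P3 20×6=120
  shipping cost 367, fixed 36 → total 403.
Compare {P1, P2, P3}: shipping cost 367 + fixed 46 = 413.
Compare {P2, P3}: shipping cost 453 + fixed 31 = 484.
Compare {P1}: shipping cost 483 + fixed 15 = 498.
All other subsets cost ≥ 413. Minimum total cost: 403.

403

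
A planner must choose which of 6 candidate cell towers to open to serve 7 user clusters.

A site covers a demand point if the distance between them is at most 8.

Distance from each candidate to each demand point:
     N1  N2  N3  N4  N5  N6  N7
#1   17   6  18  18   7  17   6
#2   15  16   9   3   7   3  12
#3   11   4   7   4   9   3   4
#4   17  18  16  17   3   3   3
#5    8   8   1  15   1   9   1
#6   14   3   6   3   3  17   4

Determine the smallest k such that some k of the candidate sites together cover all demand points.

2

Coverage sets (demand points within 8 of each site):
  #1: {N2, N5, N7}
  #2: {N4, N5, N6}
  #3: {N2, N3, N4, N6, N7}
  #4: {N5, N6, N7}
  #5: {N1, N2, N3, N5, N7}
  #6: {N2, N3, N4, N5, N7}
No single site covers all 7 demand points.
But {#2, #5} covers everything, so the minimum is 2.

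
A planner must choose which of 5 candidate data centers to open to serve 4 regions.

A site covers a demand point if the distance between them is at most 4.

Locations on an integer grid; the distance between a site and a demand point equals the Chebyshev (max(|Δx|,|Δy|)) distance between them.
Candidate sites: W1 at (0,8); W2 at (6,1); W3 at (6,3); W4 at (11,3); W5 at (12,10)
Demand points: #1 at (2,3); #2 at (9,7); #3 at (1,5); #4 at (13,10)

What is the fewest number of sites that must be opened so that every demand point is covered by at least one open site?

3

Coverage sets (demand points within 4 of each site):
  W1: {#3}
  W2: {#1}
  W3: {#1, #2}
  W4: {#2}
  W5: {#2, #4}
No 2 sites suffice: every size-2 union leaves at least one demand point uncovered.
But {W1, W2, W5} covers everything, so the minimum is 3.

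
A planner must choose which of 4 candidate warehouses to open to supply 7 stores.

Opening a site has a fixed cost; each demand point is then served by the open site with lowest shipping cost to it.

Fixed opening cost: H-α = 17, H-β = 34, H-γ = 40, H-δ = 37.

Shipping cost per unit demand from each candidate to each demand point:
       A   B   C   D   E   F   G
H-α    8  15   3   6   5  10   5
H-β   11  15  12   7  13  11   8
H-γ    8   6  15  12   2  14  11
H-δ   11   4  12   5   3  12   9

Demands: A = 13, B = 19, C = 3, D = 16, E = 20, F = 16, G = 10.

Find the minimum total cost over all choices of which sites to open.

593

Open {H-α, H-δ}: assign each demand point to its cheapest open site.
  A→H-α 13×8=104, B→H-δ 19×4=76, C→H-α 3×3=9, D→H-δ 16×5=80, E→H-δ 20×3=60, F→H-α 16×10=160, G→H-α 10×5=50
  shipping cost 539, fixed 54 → total 593.
Compare {H-α, H-γ, H-δ}: shipping cost 519 + fixed 94 = 613.
Compare {H-α, H-β, H-δ}: shipping cost 539 + fixed 88 = 627.
Compare {H-α, H-γ}: shipping cost 573 + fixed 57 = 630.
All other subsets cost ≥ 613. Minimum total cost: 593.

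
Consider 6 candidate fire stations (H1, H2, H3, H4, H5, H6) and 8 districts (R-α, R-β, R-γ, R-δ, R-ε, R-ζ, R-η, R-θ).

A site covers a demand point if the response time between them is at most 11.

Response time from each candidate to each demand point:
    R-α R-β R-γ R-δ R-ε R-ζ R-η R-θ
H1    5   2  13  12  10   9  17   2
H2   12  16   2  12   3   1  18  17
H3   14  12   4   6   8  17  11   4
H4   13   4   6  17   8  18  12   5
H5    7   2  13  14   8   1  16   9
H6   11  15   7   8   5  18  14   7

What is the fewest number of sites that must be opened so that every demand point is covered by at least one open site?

Coverage sets (demand points within 11 of each site):
  H1: {R-α, R-β, R-ε, R-ζ, R-θ}
  H2: {R-γ, R-ε, R-ζ}
  H3: {R-γ, R-δ, R-ε, R-η, R-θ}
  H4: {R-β, R-γ, R-ε, R-θ}
  H5: {R-α, R-β, R-ε, R-ζ, R-θ}
  H6: {R-α, R-γ, R-δ, R-ε, R-θ}
No single site covers all 8 demand points.
But {H1, H3} covers everything, so the minimum is 2.

2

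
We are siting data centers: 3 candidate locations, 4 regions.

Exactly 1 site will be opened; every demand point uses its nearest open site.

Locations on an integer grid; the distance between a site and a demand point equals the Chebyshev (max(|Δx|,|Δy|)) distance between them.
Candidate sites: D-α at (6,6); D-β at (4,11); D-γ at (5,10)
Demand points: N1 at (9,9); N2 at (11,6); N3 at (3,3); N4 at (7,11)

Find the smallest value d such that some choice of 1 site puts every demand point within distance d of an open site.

Open {D-α}.
  Farthest demand point is N2 at distance 5 (to D-α); all others are ≤ 5.
With {D-γ} the worst case is 7.
With {D-β} the worst case is 8.
No size-1 selection achieves below 5.

5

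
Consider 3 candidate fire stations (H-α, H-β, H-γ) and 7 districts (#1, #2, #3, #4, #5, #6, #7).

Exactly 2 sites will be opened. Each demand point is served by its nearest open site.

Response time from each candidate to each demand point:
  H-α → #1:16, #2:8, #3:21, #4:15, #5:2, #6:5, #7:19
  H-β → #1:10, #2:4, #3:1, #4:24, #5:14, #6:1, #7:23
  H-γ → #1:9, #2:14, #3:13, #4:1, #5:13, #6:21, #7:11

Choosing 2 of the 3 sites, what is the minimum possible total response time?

40

Open {H-β, H-γ}.
  #1→H-γ 9, #2→H-β 4, #3→H-β 1, #4→H-γ 1, #5→H-γ 13, #6→H-β 1, #7→H-γ 11  ⇒ total 40.
Compare {H-α, H-γ}: total 49.
Compare {H-α, H-β}: total 52.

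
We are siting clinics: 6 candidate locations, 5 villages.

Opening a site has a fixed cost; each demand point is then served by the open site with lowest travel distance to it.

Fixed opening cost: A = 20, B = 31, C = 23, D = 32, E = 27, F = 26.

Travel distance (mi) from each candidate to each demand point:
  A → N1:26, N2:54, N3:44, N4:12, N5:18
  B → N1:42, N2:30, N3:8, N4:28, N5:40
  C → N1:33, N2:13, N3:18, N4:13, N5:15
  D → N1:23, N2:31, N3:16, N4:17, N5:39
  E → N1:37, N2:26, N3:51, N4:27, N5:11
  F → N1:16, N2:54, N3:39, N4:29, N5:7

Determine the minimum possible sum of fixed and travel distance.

115

Open {C}: assign each demand point to its cheapest open site.
  N1→C 33, N2→C 13, N3→C 18, N4→C 13, N5→C 15
  travel distance 92, fixed 23 → total 115.
Compare {C, F}: travel distance 67 + fixed 49 = 116.
Compare {A, C}: travel distance 84 + fixed 43 = 127.
Compare {C, D}: travel distance 80 + fixed 55 = 135.
All other subsets cost ≥ 116. Minimum total cost: 115.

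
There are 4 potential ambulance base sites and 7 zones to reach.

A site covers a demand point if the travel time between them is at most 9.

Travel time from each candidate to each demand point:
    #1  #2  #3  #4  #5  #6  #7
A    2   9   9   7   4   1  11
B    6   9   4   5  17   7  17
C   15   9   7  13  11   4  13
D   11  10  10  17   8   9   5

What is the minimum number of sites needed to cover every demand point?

Coverage sets (demand points within 9 of each site):
  A: {#1, #2, #3, #4, #5, #6}
  B: {#1, #2, #3, #4, #6}
  C: {#2, #3, #6}
  D: {#5, #6, #7}
No single site covers all 7 demand points.
But {A, D} covers everything, so the minimum is 2.

2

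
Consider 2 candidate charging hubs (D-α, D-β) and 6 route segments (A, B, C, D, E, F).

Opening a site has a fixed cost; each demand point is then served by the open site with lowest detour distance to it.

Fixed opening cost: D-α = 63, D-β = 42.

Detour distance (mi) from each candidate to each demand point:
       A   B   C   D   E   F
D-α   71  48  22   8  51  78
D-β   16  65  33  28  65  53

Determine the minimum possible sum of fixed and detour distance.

Open {D-β}: assign each demand point to its cheapest open site.
  A→D-β 16, B→D-β 65, C→D-β 33, D→D-β 28, E→D-β 65, F→D-β 53
  detour distance 260, fixed 42 → total 302.
Compare {D-α, D-β}: detour distance 198 + fixed 105 = 303.
Compare {D-α}: detour distance 278 + fixed 63 = 341.

302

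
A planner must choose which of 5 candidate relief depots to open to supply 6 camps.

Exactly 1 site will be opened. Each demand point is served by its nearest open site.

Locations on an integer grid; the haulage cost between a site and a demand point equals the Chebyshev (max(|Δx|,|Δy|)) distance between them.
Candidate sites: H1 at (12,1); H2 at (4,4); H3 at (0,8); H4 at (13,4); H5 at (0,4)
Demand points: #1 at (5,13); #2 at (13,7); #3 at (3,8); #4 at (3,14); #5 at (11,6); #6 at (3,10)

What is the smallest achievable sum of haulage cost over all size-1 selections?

41

Open {H3}.
  #1→H3 5, #2→H3 13, #3→H3 3, #4→H3 6, #5→H3 11, #6→H3 3  ⇒ total 41.
Compare {H4}: total 44.
Compare {H2}: total 45.
No size-1 selection does better; minimum is 41.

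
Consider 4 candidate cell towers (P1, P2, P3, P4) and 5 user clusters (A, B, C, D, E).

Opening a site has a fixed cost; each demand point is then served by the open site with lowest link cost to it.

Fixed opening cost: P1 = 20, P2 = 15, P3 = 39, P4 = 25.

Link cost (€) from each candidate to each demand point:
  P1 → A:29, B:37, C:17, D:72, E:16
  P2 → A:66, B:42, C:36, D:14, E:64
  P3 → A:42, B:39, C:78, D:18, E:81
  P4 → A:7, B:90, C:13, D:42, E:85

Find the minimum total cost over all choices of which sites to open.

147

Open {P1, P2, P4}: assign each demand point to its cheapest open site.
  A→P4 7, B→P1 37, C→P4 13, D→P2 14, E→P1 16
  link cost 87, fixed 60 → total 147.
Compare {P1, P2}: link cost 113 + fixed 35 = 148.
Compare {P1, P4}: link cost 115 + fixed 45 = 160.
Compare {P1, P3, P4}: link cost 91 + fixed 84 = 175.
All other subsets cost ≥ 148. Minimum total cost: 147.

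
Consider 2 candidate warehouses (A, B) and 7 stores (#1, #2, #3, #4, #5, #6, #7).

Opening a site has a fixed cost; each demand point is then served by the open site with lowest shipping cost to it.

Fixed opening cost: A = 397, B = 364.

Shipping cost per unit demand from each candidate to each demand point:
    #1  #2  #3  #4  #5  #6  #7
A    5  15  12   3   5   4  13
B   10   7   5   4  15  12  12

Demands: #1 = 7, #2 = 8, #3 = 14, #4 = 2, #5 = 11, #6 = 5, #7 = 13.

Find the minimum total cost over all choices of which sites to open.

Open {B}: assign each demand point to its cheapest open site.
  #1→B 7×10=70, #2→B 8×7=56, #3→B 14×5=70, #4→B 2×4=8, #5→B 11×15=165, #6→B 5×12=60, #7→B 13×12=156
  shipping cost 585, fixed 364 → total 949.
Compare {A}: shipping cost 573 + fixed 397 = 970.
Compare {A, B}: shipping cost 398 + fixed 761 = 1159.

949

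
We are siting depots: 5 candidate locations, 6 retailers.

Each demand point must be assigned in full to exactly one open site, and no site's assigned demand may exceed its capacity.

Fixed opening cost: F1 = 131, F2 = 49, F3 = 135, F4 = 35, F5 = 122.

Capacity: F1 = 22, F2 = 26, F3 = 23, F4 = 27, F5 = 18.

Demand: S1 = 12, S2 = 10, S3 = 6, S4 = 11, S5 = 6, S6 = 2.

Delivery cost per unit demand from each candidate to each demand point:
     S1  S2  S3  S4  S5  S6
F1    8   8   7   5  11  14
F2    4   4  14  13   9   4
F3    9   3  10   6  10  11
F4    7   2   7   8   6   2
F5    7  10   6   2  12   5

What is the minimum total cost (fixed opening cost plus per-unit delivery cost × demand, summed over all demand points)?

Open {F2, F4}; cheapest assignment that respects the capacities:
  F2 (cap 26, load 22): S1, S2 — cost 12×4 + 10×4 = 88
  F4 (cap 27, load 25): S3, S4, S5, S6 — cost 6×7 + 11×8 + 6×6 + 2×2 = 170
  Shipping 258, fixed 84 → total 342.
  Any other capacity-feasible assignment to {F2, F4} ships for at least 258.
Compare {F2, F4, F5}: its best feasible assignment gives total 372.
Compare {F1, F2, F4}: its best feasible assignment gives total 420.
Every other set of open sites that can feasibly serve all demand totals ≥ 372 even under its best assignment. Minimum: 342.

342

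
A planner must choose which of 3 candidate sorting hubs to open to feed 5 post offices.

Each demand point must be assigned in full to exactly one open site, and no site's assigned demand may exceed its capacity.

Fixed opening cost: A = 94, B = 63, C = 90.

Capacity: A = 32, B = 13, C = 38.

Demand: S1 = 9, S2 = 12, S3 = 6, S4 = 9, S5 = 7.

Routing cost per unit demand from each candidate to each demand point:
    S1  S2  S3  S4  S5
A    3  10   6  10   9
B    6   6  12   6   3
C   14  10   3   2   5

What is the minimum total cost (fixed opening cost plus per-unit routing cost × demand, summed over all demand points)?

398

Open {B, C}; cheapest assignment that respects the capacities:
  B (cap 13, load 9): S1 — cost 9×6 = 54
  C (cap 38, load 34): S2, S3, S4, S5 — cost 12×10 + 6×3 + 9×2 + 7×5 = 191
  Shipping 245, fixed 153 → total 398.
  Any other capacity-feasible assignment to {B, C} ships for at least 245.
Compare {A, C}: its best feasible assignment gives total 402.
Compare {A, B, C}: its best feasible assignment gives total 417.
Every other set of open sites that can feasibly serve all demand totals ≥ 402 even under its best assignment. Minimum: 398.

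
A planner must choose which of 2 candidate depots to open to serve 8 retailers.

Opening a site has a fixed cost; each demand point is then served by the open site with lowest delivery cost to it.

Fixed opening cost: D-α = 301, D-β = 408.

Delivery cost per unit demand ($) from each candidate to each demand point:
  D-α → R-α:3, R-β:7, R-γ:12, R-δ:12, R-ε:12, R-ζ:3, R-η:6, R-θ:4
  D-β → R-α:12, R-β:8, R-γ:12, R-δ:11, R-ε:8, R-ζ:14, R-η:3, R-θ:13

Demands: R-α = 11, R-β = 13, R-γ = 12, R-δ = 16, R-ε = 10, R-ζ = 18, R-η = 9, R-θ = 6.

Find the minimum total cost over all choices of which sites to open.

Open {D-α}: assign each demand point to its cheapest open site.
  R-α→D-α 11×3=33, R-β→D-α 13×7=91, R-γ→D-α 12×12=144, R-δ→D-α 16×12=192, R-ε→D-α 10×12=120, R-ζ→D-α 18×3=54, R-η→D-α 9×6=54, R-θ→D-α 6×4=24
  delivery cost 712, fixed 301 → total 1013.
Compare {D-α, D-β}: delivery cost 629 + fixed 709 = 1338.
Compare {D-β}: delivery cost 993 + fixed 408 = 1401.

1013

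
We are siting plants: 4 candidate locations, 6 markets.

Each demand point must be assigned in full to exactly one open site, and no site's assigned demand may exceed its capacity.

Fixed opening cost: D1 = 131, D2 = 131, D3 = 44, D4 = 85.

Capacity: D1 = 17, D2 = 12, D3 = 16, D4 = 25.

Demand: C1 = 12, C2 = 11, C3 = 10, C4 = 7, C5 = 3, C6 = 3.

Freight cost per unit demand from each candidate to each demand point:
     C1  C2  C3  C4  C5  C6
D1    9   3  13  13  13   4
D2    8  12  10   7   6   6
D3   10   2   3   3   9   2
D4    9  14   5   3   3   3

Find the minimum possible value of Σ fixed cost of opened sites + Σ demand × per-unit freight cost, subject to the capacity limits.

464

Open {D2, D3, D4}; cheapest assignment that respects the capacities:
  D2 (cap 12, load 12): C1 — cost 12×8 = 96
  D3 (cap 16, load 14): C2, C6 — cost 11×2 + 3×2 = 28
  D4 (cap 25, load 20): C3, C4, C5 — cost 10×5 + 7×3 + 3×3 = 80
  Shipping 204, fixed 260 → total 464.
  Any other capacity-feasible assignment to {D2, D3, D4} ships for at least 204.
Compare {D1, D3, D4}: its best feasible assignment gives total 467.
Compare {D1, D2, D4}: its best feasible assignment gives total 565.
Every other set of open sites that can feasibly serve all demand totals ≥ 467 even under its best assignment. Minimum: 464.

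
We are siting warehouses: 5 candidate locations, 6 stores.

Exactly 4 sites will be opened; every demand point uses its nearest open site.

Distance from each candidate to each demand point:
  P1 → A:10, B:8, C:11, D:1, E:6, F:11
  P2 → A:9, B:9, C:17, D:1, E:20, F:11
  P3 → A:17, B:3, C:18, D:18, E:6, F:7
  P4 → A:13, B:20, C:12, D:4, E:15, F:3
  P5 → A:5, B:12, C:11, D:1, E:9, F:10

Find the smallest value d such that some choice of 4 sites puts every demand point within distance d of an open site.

11

Open {P1, P2, P3, P4}.
  Farthest demand point is C at distance 11 (to P1); all others are ≤ 11.
With {P1, P2, P3, P5} the worst case is 11.
With {P1, P2, P4, P5} the worst case is 11.
No size-4 selection achieves below 11.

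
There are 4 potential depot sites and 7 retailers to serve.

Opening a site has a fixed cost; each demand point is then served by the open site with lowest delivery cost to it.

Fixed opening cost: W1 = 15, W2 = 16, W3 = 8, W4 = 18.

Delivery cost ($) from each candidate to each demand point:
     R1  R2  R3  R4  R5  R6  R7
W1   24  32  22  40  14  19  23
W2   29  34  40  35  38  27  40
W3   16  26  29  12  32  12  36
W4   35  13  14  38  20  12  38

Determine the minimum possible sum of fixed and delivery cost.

145

Open {W1, W3, W4}: assign each demand point to its cheapest open site.
  R1→W3 16, R2→W4 13, R3→W4 14, R4→W3 12, R5→W1 14, R6→W3 12, R7→W1 23
  delivery cost 104, fixed 41 → total 145.
Compare {W1, W3}: delivery cost 125 + fixed 23 = 148.
Compare {W3, W4}: delivery cost 123 + fixed 26 = 149.
Compare {W1, W2, W3, W4}: delivery cost 104 + fixed 57 = 161.
All other subsets cost ≥ 148. Minimum total cost: 145.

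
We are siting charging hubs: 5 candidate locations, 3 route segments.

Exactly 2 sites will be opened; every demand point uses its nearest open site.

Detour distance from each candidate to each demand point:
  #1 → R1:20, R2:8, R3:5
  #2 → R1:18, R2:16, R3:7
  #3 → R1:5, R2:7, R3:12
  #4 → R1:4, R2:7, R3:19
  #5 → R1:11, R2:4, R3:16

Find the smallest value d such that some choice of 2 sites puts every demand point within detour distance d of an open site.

Open {#1, #3}.
  Farthest demand point is R2 at detour distance 7 (to #3); all others are ≤ 7.
With {#1, #4} the worst case is 7.
With {#2, #3} the worst case is 7.
No size-2 selection achieves below 7.

7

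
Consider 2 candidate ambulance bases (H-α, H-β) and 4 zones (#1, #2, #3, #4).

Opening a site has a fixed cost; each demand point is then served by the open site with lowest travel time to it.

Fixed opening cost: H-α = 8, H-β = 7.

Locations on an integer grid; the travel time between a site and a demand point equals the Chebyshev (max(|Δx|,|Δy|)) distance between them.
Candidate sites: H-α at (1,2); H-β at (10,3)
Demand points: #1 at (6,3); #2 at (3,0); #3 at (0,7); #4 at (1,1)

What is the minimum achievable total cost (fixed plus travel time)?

Open {H-α}: assign each demand point to its cheapest open site.
  #1→H-α 5, #2→H-α 2, #3→H-α 5, #4→H-α 1
  travel time 13, fixed 8 → total 21.
Compare {H-α, H-β}: travel time 12 + fixed 15 = 27.
Compare {H-β}: travel time 30 + fixed 7 = 37.

21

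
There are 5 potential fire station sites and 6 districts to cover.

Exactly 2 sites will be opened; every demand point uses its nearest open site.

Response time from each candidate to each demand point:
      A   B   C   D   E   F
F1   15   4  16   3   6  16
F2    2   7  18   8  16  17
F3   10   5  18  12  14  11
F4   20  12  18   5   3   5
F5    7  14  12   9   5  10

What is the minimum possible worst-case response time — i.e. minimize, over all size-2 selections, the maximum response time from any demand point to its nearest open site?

12

Open {F1, F5}.
  Farthest demand point is C at response time 12 (to F5); all others are ≤ 12.
With {F2, F5} the worst case is 12.
With {F3, F5} the worst case is 12.
No size-2 selection achieves below 12.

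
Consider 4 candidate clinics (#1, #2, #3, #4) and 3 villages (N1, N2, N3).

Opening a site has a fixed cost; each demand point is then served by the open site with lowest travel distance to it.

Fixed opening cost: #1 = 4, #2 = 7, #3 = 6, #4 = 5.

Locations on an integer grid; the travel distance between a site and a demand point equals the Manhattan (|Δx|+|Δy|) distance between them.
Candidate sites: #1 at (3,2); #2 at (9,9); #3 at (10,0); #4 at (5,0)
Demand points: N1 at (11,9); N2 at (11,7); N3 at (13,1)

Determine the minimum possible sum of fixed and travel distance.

Open {#2, #3}: assign each demand point to its cheapest open site.
  N1→#2 2, N2→#2 4, N3→#3 4
  travel distance 10, fixed 13 → total 23.
Compare {#2}: travel distance 18 + fixed 7 = 25.
Compare {#2, #4}: travel distance 15 + fixed 12 = 27.
Compare {#1, #2, #3}: travel distance 10 + fixed 17 = 27.
All other subsets cost ≥ 25. Minimum total cost: 23.

23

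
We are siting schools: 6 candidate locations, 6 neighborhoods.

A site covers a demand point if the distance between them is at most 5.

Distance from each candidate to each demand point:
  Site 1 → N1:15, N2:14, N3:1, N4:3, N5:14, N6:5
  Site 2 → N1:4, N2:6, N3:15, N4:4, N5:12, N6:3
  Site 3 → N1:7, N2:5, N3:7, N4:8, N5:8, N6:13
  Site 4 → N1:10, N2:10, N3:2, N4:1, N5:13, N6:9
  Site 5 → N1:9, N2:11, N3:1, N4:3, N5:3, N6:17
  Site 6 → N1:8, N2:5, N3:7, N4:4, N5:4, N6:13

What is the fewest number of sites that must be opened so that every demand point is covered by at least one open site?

3

Coverage sets (demand points within 5 of each site):
  Site 1: {N3, N4, N6}
  Site 2: {N1, N4, N6}
  Site 3: {N2}
  Site 4: {N3, N4}
  Site 5: {N3, N4, N5}
  Site 6: {N2, N4, N5}
No 2 sites suffice: every size-2 union leaves at least one demand point uncovered.
But {Site 1, Site 2, Site 6} covers everything, so the minimum is 3.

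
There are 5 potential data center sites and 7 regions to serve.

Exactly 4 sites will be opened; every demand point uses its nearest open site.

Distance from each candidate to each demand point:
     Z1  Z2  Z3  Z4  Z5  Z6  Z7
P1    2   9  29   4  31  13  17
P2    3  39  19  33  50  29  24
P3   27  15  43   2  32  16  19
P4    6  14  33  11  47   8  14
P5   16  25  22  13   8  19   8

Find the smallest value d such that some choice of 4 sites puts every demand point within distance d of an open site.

Open {P1, P2, P3, P5}.
  Farthest demand point is Z3 at distance 19 (to P2); all others are ≤ 19.
With {P1, P2, P4, P5} the worst case is 19.
With {P2, P3, P4, P5} the worst case is 19.
No size-4 selection achieves below 19.

19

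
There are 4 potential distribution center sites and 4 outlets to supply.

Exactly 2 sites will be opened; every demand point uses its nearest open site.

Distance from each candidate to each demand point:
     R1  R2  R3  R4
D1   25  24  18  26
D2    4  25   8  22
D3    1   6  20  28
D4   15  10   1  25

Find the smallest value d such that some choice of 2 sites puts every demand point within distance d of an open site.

22

Open {D2, D3}.
  Farthest demand point is R4 at distance 22 (to D2); all others are ≤ 22.
With {D2, D4} the worst case is 22.
With {D1, D2} the worst case is 24.
No size-2 selection achieves below 22.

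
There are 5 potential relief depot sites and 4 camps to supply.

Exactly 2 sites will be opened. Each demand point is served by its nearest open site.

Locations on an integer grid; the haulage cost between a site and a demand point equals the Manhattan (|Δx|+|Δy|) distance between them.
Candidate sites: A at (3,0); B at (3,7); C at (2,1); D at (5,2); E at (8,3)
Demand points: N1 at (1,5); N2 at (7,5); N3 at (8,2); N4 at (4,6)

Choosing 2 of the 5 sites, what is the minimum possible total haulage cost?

10

Open {B, E}.
  N1→B 4, N2→E 3, N3→E 1, N4→B 2  ⇒ total 10.
Compare {B, D}: total 14.
Compare {C, E}: total 16.
No size-2 selection does better; minimum is 10.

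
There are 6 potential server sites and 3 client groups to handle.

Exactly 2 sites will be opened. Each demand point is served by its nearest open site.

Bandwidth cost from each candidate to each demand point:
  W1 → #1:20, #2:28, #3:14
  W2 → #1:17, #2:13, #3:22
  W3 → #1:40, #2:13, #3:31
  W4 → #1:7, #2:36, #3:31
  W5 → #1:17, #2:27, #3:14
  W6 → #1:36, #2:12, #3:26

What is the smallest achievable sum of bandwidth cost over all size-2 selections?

Open {W2, W4}.
  #1→W4 7, #2→W2 13, #3→W2 22  ⇒ total 42.
Compare {W5, W6}: total 43.
Compare {W1, W2}: total 44.
No size-2 selection does better; minimum is 42.

42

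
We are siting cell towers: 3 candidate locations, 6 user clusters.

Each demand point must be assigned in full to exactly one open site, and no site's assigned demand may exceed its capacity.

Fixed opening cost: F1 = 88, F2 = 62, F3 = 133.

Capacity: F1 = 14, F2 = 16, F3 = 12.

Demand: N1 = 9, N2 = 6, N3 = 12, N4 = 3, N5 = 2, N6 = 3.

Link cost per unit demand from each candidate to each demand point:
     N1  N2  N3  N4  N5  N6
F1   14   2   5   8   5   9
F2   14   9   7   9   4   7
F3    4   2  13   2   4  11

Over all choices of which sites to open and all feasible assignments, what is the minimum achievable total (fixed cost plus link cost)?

452

Open {F1, F2, F3}; cheapest assignment that respects the capacities:
  F1 (cap 14, load 8): N2, N5 — cost 6×2 + 2×5 = 22
  F2 (cap 16, load 15): N3, N6 — cost 12×7 + 3×7 = 105
  F3 (cap 12, load 12): N1, N4 — cost 9×4 + 3×2 = 42
  Shipping 169, fixed 283 → total 452.
  Any other capacity-feasible assignment to {F1, F2, F3} ships for at least 169.
Total demand is 35 and no other set of sites has combined capacity ≥ 35, so {F1, F2, F3} is the only feasible choice of open sites. Minimum: 452.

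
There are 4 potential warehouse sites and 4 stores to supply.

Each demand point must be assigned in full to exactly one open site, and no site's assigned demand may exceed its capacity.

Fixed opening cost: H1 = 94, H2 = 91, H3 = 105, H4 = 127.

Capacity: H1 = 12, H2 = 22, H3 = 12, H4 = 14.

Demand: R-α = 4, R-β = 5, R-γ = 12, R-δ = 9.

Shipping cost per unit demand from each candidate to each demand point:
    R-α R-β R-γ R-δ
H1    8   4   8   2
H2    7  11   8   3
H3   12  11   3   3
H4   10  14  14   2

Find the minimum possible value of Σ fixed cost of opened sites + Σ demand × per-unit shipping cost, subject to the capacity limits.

342

Open {H2, H3}; cheapest assignment that respects the capacities:
  H2 (cap 22, load 18): R-α, R-β, R-δ — cost 4×7 + 5×11 + 9×3 = 110
  H3 (cap 12, load 12): R-γ — cost 12×3 = 36
  Shipping 146, fixed 196 → total 342.
  Any other capacity-feasible assignment to {H2, H3} ships for at least 146.
Compare {H1, H2}: its best feasible assignment gives total 360.
Compare {H1, H2, H3}: its best feasible assignment gives total 401.
Every other set of open sites that can feasibly serve all demand totals ≥ 360 even under its best assignment. Minimum: 342.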